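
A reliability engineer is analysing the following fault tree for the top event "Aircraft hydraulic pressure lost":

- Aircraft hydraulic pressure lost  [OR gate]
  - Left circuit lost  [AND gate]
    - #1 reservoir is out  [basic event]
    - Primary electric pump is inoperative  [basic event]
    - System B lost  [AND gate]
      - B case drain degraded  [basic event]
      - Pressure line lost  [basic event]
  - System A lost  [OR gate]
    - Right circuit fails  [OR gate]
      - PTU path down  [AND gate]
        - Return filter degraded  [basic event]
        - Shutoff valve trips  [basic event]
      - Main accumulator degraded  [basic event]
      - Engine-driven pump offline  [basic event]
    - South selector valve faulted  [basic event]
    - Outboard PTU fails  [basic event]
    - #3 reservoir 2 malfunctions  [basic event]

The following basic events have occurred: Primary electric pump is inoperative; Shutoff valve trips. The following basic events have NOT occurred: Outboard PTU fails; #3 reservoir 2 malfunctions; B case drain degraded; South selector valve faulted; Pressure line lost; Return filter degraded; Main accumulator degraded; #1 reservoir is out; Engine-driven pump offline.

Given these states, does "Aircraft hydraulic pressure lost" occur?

System B lost [AND]: B case drain degraded=not, Pressure line lost=not → not all inputs occur → does not occur.
Left circuit lost [AND]: #1 reservoir is out=not, Primary electric pump is inoperative=occurs, System B lost=not → not all inputs occur → does not occur.
PTU path down [AND]: Return filter degraded=not, Shutoff valve trips=occurs → not all inputs occur → does not occur.
Right circuit fails [OR]: PTU path down=not, Main accumulator degraded=not, Engine-driven pump offline=not → no input occurs → does not occur.
System A lost [OR]: Right circuit fails=not, South selector valve faulted=not, Outboard PTU fails=not, #3 reservoir 2 malfunctions=not → no input occurs → does not occur.
Aircraft hydraulic pressure lost [OR]: Left circuit lost=not, System A lost=not → no input occurs → does not occur.

No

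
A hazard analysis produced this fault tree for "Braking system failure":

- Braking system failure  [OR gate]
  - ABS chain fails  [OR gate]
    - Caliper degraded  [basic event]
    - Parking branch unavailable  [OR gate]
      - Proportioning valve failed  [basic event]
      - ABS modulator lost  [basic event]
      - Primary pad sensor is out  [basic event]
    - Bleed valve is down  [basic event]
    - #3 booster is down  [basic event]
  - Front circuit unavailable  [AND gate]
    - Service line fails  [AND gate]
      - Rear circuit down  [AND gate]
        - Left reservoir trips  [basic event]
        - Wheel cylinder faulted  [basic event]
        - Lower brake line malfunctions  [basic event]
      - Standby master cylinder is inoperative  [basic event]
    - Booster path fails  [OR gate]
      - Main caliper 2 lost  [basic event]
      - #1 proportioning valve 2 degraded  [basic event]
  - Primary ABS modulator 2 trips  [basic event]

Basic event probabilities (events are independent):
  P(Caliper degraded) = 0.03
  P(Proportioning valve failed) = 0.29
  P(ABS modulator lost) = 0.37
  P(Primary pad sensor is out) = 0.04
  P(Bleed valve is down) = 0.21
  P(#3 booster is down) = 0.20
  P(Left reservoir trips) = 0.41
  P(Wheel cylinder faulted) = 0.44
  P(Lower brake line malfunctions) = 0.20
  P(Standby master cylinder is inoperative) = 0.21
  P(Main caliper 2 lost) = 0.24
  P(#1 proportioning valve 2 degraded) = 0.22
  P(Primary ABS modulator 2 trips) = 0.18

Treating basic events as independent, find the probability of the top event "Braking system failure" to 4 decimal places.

0.7848

P(Parking branch unavailable) [OR] = 1 − (1−0.29) × (1−0.37) × (1−0.04) = 0.570592
P(ABS chain fails) [OR] = 1 − (1−0.03) × (1−0.570592) × (1−0.21) × (1−0.20) = 0.736756
P(Rear circuit down) [AND] = 0.41 × 0.44 × 0.20 = 0.036080
P(Service line fails) [AND] = 0.036080 × 0.21 = 0.007577
P(Booster path fails) [OR] = 1 − (1−0.24) × (1−0.22) = 0.407200
P(Front circuit unavailable) [AND] = 0.007577 × 0.407200 = 0.003085
P(Braking system failure) [OR] = 1 − (1−0.736756) × (1−0.003085) × (1−0.18) = 0.784806
Rounded to 4 decimal places: P(Braking system failure) ≈ 0.7848.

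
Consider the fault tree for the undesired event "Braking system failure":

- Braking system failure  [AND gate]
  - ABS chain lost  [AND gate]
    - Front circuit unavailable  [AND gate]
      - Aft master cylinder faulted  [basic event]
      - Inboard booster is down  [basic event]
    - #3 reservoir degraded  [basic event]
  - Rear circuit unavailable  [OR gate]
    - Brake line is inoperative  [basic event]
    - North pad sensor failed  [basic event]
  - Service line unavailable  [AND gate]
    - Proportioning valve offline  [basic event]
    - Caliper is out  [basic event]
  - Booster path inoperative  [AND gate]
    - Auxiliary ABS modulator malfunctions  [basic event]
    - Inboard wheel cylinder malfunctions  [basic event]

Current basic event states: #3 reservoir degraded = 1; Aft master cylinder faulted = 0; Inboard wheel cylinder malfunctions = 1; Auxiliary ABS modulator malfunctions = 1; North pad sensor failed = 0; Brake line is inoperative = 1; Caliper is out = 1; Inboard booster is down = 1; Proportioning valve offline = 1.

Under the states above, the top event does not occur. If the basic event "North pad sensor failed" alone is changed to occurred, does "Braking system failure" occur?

Counterfactual: set "North pad sensor failed" to occurred.
Front circuit unavailable [AND]: Aft master cylinder faulted=not, Inboard booster is down=occurs → not all inputs occur → does not occur.
ABS chain lost [AND]: Front circuit unavailable=not, #3 reservoir degraded=occurs → not all inputs occur → does not occur.
Rear circuit unavailable [OR]: Brake line is inoperative=occurs, North pad sensor failed=occurs → at least one input occurs → occurs.
Service line unavailable [AND]: Proportioning valve offline=occurs, Caliper is out=occurs → all inputs occur → occurs.
Booster path inoperative [AND]: Auxiliary ABS modulator malfunctions=occurs, Inboard wheel cylinder malfunctions=occurs → all inputs occur → occurs.
Braking system failure [AND]: ABS chain lost=not, Rear circuit unavailable=occurs, Service line unavailable=occurs, Booster path inoperative=occurs → not all inputs occur → does not occur.

No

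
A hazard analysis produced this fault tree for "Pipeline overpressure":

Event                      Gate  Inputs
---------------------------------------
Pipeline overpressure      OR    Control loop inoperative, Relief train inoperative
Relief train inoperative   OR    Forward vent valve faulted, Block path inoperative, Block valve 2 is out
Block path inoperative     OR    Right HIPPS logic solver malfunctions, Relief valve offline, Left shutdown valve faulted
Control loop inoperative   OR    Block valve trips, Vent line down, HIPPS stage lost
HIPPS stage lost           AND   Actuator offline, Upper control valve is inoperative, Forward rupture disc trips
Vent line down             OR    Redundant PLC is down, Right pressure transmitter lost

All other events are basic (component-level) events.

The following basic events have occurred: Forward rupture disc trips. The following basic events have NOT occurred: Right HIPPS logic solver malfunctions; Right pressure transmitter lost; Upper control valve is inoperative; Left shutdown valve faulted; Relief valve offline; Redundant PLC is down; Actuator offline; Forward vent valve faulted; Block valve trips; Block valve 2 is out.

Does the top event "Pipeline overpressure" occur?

Vent line down [OR]: Redundant PLC is down=not, Right pressure transmitter lost=not → no input occurs → does not occur.
HIPPS stage lost [AND]: Actuator offline=not, Upper control valve is inoperative=not, Forward rupture disc trips=occurs → not all inputs occur → does not occur.
Control loop inoperative [OR]: Block valve trips=not, Vent line down=not, HIPPS stage lost=not → no input occurs → does not occur.
Block path inoperative [OR]: Right HIPPS logic solver malfunctions=not, Relief valve offline=not, Left shutdown valve faulted=not → no input occurs → does not occur.
Relief train inoperative [OR]: Forward vent valve faulted=not, Block path inoperative=not, Block valve 2 is out=not → no input occurs → does not occur.
Pipeline overpressure [OR]: Control loop inoperative=not, Relief train inoperative=not → no input occurs → does not occur.

No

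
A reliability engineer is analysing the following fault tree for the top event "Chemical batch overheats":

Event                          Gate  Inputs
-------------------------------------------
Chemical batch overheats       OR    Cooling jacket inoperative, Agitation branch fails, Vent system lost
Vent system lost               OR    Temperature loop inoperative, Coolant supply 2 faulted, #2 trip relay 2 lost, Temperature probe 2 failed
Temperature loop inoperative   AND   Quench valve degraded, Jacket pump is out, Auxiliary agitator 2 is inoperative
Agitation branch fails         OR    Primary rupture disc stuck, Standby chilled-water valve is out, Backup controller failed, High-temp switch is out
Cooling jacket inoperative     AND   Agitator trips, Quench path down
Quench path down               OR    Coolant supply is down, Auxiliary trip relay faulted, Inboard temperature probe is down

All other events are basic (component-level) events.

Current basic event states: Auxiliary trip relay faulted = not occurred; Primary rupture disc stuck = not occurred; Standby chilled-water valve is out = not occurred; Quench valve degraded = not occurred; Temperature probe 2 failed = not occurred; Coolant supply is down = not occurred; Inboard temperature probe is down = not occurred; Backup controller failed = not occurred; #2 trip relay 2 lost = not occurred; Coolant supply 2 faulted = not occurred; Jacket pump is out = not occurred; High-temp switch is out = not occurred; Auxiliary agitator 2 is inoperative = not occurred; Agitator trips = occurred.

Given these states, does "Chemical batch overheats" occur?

Quench path down [OR]: Coolant supply is down=not, Auxiliary trip relay faulted=not, Inboard temperature probe is down=not → no input occurs → does not occur.
Cooling jacket inoperative [AND]: Agitator trips=occurs, Quench path down=not → not all inputs occur → does not occur.
Agitation branch fails [OR]: Primary rupture disc stuck=not, Standby chilled-water valve is out=not, Backup controller failed=not, High-temp switch is out=not → no input occurs → does not occur.
Temperature loop inoperative [AND]: Quench valve degraded=not, Jacket pump is out=not, Auxiliary agitator 2 is inoperative=not → not all inputs occur → does not occur.
Vent system lost [OR]: Temperature loop inoperative=not, Coolant supply 2 faulted=not, #2 trip relay 2 lost=not, Temperature probe 2 failed=not → no input occurs → does not occur.
Chemical batch overheats [OR]: Cooling jacket inoperative=not, Agitation branch fails=not, Vent system lost=not → no input occurs → does not occur.

No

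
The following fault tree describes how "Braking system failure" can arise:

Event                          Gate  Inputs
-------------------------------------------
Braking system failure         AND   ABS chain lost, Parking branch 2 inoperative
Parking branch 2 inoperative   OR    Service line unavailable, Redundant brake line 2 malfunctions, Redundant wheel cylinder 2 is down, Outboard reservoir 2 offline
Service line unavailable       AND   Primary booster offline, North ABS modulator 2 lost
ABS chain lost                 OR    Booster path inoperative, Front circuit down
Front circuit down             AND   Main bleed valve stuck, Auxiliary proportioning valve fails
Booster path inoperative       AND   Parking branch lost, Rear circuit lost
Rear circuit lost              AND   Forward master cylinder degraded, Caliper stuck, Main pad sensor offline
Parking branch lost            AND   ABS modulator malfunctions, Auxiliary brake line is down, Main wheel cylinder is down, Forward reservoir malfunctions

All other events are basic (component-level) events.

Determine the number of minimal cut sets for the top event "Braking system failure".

Parking branch lost [AND]: one cut set from each child combined → 1 × 1 × 1 × 1 = 1 cut set(s).
Rear circuit lost [AND]: one cut set from each child combined → 1 × 1 × 1 = 1 cut set(s).
Booster path inoperative [AND]: one cut set from each child combined → 1 × 1 = 1 cut set(s).
Front circuit down [AND]: one cut set from each child combined → 1 × 1 = 1 cut set(s).
ABS chain lost [OR]: union of children's cut sets → 2 cut set(s).
Service line unavailable [AND]: one cut set from each child combined → 1 × 1 = 1 cut set(s).
Parking branch 2 inoperative [OR]: union of children's cut sets → 4 cut set(s).
Braking system failure [AND]: one cut set from each child combined → 2 × 4 = 8 cut set(s).
Minimal cut sets: {ABS modulator malfunctions, Auxiliary brake line is down, Caliper stuck, Forward master cylinder degraded, Forward reservoir malfunctions, Main pad sensor offline, Main wheel cylinder is down, North ABS modulator 2 lost, Primary booster offline}; {ABS modulator malfunctions, Auxiliary brake line is down, Caliper stuck, Forward master cylinder degraded, Forward reservoir malfunctions, Main pad sensor offline, Main wheel cylinder is down, Redundant brake line 2 malfunctions}; {ABS modulator malfunctions, Auxiliary brake line is down, Caliper stuck, Forward master cylinder degraded, Forward reservoir malfunctions, Main pad sensor offline, Main wheel cylinder is down, Redundant wheel cylinder 2 is down}; {ABS modulator malfunctions, Auxiliary brake line is down, Caliper stuck, Forward master cylinder degraded, Forward reservoir malfunctions, Main pad sensor offline, Main wheel cylinder is down, Outboard reservoir 2 offline}; {Auxiliary proportioning valve fails, Main bleed valve stuck, North ABS modulator 2 lost, Primary booster offline}; {Auxiliary proportioning valve fails, Main bleed valve stuck, Redundant brake line 2 malfunctions}; {Auxiliary proportioning valve fails, Main bleed valve stuck, Redundant wheel cylinder 2 is down}; {Auxiliary proportioning valve fails, Main bleed valve stuck, Outboard reservoir 2 offline}.

8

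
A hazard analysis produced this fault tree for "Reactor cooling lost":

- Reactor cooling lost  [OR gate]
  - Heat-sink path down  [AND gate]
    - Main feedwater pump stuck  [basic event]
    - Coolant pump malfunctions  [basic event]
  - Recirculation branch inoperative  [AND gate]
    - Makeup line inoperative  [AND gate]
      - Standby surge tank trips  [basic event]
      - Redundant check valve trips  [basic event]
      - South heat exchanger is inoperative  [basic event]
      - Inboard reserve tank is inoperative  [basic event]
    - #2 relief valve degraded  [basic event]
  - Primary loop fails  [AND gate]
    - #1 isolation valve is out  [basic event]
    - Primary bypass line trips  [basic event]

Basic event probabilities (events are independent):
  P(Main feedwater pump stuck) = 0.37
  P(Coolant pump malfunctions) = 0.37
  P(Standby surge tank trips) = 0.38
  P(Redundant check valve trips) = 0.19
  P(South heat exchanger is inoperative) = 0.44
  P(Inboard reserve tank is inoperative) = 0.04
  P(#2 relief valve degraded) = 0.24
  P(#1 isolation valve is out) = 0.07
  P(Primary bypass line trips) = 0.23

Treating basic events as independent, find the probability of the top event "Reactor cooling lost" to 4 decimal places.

P(Heat-sink path down) [AND] = 0.37 × 0.37 = 0.136900
P(Makeup line inoperative) [AND] = 0.38 × 0.19 × 0.44 × 0.04 = 0.001271
P(Recirculation branch inoperative) [AND] = 0.001271 × 0.24 = 0.000305
P(Primary loop fails) [AND] = 0.07 × 0.23 = 0.016100
P(Reactor cooling lost) [OR] = 1 − (1−0.136900) × (1−0.000305) × (1−0.016100) = 0.151055
Rounded to 4 decimal places: P(Reactor cooling lost) ≈ 0.1511.

0.1511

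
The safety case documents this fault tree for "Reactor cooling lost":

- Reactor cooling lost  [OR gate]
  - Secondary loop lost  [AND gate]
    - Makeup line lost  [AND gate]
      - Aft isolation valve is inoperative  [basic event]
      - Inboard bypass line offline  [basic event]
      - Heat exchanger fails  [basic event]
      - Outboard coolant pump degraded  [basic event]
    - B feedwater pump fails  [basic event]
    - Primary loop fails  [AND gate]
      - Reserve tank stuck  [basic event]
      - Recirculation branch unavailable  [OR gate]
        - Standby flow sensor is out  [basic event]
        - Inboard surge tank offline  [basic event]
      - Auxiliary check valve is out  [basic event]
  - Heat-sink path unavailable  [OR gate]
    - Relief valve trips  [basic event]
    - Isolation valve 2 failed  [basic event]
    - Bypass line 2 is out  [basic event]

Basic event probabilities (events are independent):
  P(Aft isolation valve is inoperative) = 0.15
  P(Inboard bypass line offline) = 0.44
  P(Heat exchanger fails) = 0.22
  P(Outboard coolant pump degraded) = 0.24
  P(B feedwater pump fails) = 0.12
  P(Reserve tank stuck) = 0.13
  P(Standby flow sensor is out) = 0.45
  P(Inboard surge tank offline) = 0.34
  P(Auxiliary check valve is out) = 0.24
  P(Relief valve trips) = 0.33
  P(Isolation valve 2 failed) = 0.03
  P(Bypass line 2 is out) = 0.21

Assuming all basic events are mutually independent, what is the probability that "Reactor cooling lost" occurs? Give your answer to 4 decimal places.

P(Makeup line lost) [AND] = 0.15 × 0.44 × 0.22 × 0.24 = 0.003485
P(Recirculation branch unavailable) [OR] = 1 − (1−0.45) × (1−0.34) = 0.637000
P(Primary loop fails) [AND] = 0.13 × 0.637000 × 0.24 = 0.019874
P(Secondary loop lost) [AND] = 0.003485 × 0.12 × 0.019874 = 0.000008
P(Heat-sink path unavailable) [OR] = 1 − (1−0.33) × (1−0.03) × (1−0.21) = 0.486579
P(Reactor cooling lost) [OR] = 1 − (1−0.000008) × (1−0.486579) = 0.486583
Rounded to 4 decimal places: P(Reactor cooling lost) ≈ 0.4866.

0.4866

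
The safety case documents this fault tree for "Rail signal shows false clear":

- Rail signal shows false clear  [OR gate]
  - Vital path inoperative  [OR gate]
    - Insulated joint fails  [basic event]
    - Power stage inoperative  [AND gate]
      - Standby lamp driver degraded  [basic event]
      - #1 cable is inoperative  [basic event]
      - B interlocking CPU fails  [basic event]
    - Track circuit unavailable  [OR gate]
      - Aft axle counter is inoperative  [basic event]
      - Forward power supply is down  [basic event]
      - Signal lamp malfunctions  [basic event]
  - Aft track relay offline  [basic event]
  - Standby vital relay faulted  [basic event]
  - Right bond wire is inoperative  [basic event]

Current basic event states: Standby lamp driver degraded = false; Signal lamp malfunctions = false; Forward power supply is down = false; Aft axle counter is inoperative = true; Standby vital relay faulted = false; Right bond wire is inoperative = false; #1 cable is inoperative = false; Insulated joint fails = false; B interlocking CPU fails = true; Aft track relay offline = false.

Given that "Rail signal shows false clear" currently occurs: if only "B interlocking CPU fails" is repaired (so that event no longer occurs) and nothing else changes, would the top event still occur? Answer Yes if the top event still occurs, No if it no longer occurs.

Yes

Counterfactual: set "B interlocking CPU fails" to not occurred.
Power stage inoperative [AND]: Standby lamp driver degraded=not, #1 cable is inoperative=not, B interlocking CPU fails=not → not all inputs occur → does not occur.
Track circuit unavailable [OR]: Aft axle counter is inoperative=occurs, Forward power supply is down=not, Signal lamp malfunctions=not → at least one input occurs → occurs.
Vital path inoperative [OR]: Insulated joint fails=not, Power stage inoperative=not, Track circuit unavailable=occurs → at least one input occurs → occurs.
Rail signal shows false clear [OR]: Vital path inoperative=occurs, Aft track relay offline=not, Standby vital relay faulted=not, Right bond wire is inoperative=not → at least one input occurs → occurs.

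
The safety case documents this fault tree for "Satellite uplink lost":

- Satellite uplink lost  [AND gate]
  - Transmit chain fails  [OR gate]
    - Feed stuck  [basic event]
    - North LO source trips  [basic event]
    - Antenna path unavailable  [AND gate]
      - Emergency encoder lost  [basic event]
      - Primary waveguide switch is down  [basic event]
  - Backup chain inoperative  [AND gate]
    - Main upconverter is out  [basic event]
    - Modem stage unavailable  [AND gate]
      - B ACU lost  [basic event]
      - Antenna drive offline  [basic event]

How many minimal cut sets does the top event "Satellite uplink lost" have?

Antenna path unavailable [AND]: one cut set from each child combined → 1 × 1 = 1 cut set(s).
Transmit chain fails [OR]: union of children's cut sets → 3 cut set(s).
Modem stage unavailable [AND]: one cut set from each child combined → 1 × 1 = 1 cut set(s).
Backup chain inoperative [AND]: one cut set from each child combined → 1 × 1 = 1 cut set(s).
Satellite uplink lost [AND]: one cut set from each child combined → 3 × 1 = 3 cut set(s).
Minimal cut sets: {Antenna drive offline, B ACU lost, Feed stuck, Main upconverter is out}; {Antenna drive offline, B ACU lost, Main upconverter is out, North LO source trips}; {Antenna drive offline, B ACU lost, Emergency encoder lost, Main upconverter is out, Primary waveguide switch is down}.

3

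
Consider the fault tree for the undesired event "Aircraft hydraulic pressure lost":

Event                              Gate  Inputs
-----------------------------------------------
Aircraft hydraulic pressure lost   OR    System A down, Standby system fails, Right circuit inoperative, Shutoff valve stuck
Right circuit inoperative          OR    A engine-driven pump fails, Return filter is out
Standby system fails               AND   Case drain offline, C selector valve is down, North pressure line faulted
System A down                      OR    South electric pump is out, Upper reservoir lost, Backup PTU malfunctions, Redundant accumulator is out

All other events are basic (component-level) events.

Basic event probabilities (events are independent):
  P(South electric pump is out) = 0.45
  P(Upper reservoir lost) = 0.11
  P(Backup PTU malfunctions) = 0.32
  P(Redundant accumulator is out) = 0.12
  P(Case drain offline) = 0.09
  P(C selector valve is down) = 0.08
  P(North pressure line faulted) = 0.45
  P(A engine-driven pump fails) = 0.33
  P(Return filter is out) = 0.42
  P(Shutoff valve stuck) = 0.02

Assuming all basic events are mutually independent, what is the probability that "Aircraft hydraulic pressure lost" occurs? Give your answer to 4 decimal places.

P(System A down) [OR] = 1 − (1−0.45) × (1−0.11) × (1−0.32) × (1−0.12) = 0.707083
P(Standby system fails) [AND] = 0.09 × 0.08 × 0.45 = 0.003240
P(Right circuit inoperative) [OR] = 1 − (1−0.33) × (1−0.42) = 0.611400
P(Aircraft hydraulic pressure lost) [OR] = 1 − (1−0.707083) × (1−0.003240) × (1−0.611400) × (1−0.02) = 0.888810
Rounded to 4 decimal places: P(Aircraft hydraulic pressure lost) ≈ 0.8888.

0.8888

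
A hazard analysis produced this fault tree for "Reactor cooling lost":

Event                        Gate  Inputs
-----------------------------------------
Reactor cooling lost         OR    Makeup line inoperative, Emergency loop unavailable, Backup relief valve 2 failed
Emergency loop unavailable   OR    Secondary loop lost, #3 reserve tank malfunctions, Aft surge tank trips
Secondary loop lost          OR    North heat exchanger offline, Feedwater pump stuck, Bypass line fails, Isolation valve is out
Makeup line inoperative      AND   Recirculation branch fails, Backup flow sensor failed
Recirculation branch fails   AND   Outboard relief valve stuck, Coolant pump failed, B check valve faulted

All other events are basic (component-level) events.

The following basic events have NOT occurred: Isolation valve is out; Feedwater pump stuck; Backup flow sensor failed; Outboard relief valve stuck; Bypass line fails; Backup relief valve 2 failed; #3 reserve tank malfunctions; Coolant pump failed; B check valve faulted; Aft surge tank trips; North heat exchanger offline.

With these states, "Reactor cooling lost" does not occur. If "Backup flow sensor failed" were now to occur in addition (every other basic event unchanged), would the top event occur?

No

Counterfactual: set "Backup flow sensor failed" to occurred.
Recirculation branch fails [AND]: Outboard relief valve stuck=not, Coolant pump failed=not, B check valve faulted=not → not all inputs occur → does not occur.
Makeup line inoperative [AND]: Recirculation branch fails=not, Backup flow sensor failed=occurs → not all inputs occur → does not occur.
Secondary loop lost [OR]: North heat exchanger offline=not, Feedwater pump stuck=not, Bypass line fails=not, Isolation valve is out=not → no input occurs → does not occur.
Emergency loop unavailable [OR]: Secondary loop lost=not, #3 reserve tank malfunctions=not, Aft surge tank trips=not → no input occurs → does not occur.
Reactor cooling lost [OR]: Makeup line inoperative=not, Emergency loop unavailable=not, Backup relief valve 2 failed=not → no input occurs → does not occur.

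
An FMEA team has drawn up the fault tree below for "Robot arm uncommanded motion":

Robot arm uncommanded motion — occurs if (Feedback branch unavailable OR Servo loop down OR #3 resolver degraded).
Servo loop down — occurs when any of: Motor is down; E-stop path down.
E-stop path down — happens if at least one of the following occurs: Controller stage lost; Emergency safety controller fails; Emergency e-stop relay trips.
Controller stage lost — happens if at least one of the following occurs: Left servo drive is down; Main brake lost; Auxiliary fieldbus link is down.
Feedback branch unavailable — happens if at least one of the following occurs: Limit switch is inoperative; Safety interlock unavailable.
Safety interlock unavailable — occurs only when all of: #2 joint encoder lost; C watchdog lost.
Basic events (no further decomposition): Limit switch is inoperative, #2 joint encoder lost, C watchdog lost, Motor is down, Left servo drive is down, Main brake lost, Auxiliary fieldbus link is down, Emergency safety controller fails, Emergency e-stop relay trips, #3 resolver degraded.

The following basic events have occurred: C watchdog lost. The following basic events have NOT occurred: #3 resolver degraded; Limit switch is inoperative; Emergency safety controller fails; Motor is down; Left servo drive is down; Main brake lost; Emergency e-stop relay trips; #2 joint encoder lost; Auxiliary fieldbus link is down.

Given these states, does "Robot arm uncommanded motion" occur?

No

Safety interlock unavailable [AND]: #2 joint encoder lost=not, C watchdog lost=occurs → not all inputs occur → does not occur.
Feedback branch unavailable [OR]: Limit switch is inoperative=not, Safety interlock unavailable=not → no input occurs → does not occur.
Controller stage lost [OR]: Left servo drive is down=not, Main brake lost=not, Auxiliary fieldbus link is down=not → no input occurs → does not occur.
E-stop path down [OR]: Controller stage lost=not, Emergency safety controller fails=not, Emergency e-stop relay trips=not → no input occurs → does not occur.
Servo loop down [OR]: Motor is down=not, E-stop path down=not → no input occurs → does not occur.
Robot arm uncommanded motion [OR]: Feedback branch unavailable=not, Servo loop down=not, #3 resolver degraded=not → no input occurs → does not occur.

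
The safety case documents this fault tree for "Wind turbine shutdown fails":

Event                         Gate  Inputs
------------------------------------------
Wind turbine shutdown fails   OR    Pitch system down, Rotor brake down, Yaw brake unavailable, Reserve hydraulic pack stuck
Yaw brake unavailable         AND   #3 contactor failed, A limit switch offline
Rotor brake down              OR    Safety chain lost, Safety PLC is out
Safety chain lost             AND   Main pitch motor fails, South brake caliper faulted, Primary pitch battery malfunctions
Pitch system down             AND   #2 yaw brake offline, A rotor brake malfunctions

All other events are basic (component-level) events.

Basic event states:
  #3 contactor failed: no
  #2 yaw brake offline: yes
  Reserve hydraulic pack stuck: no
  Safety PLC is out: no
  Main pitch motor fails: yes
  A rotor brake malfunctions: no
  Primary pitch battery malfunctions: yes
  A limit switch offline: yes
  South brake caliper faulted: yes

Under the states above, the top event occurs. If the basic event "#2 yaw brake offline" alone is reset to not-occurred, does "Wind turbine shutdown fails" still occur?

Counterfactual: set "#2 yaw brake offline" to not occurred.
Pitch system down [AND]: #2 yaw brake offline=not, A rotor brake malfunctions=not → not all inputs occur → does not occur.
Safety chain lost [AND]: Main pitch motor fails=occurs, South brake caliper faulted=occurs, Primary pitch battery malfunctions=occurs → all inputs occur → occurs.
Rotor brake down [OR]: Safety chain lost=occurs, Safety PLC is out=not → at least one input occurs → occurs.
Yaw brake unavailable [AND]: #3 contactor failed=not, A limit switch offline=occurs → not all inputs occur → does not occur.
Wind turbine shutdown fails [OR]: Pitch system down=not, Rotor brake down=occurs, Yaw brake unavailable=not, Reserve hydraulic pack stuck=not → at least one input occurs → occurs.

Yes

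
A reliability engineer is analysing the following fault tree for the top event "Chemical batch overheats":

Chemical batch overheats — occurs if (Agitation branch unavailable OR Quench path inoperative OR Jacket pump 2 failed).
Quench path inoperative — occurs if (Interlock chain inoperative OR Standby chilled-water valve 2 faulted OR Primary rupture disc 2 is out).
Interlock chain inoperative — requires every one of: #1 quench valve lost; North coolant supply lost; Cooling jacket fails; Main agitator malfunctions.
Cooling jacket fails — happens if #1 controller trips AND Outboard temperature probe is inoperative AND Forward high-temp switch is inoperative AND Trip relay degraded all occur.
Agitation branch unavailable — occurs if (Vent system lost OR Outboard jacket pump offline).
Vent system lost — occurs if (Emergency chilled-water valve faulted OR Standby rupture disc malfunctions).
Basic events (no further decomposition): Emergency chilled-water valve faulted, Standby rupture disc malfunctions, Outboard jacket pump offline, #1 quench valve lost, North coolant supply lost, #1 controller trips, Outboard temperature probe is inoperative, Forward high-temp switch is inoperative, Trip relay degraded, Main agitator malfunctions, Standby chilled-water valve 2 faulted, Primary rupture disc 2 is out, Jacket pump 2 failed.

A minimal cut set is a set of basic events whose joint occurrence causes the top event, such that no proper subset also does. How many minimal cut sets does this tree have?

7

Vent system lost [OR]: union of children's cut sets → 2 cut set(s).
Agitation branch unavailable [OR]: union of children's cut sets → 3 cut set(s).
Cooling jacket fails [AND]: one cut set from each child combined → 1 × 1 × 1 × 1 = 1 cut set(s).
Interlock chain inoperative [AND]: one cut set from each child combined → 1 × 1 × 1 × 1 = 1 cut set(s).
Quench path inoperative [OR]: union of children's cut sets → 3 cut set(s).
Chemical batch overheats [OR]: union of children's cut sets → 7 cut set(s).
Minimal cut sets: {Emergency chilled-water valve faulted}; {Standby rupture disc malfunctions}; {Outboard jacket pump offline}; {#1 controller trips, #1 quench valve lost, Forward high-temp switch is inoperative, Main agitator malfunctions, North coolant supply lost, Outboard temperature probe is inoperative, Trip relay degraded}; {Standby chilled-water valve 2 faulted}; {Primary rupture disc 2 is out}; {Jacket pump 2 failed}.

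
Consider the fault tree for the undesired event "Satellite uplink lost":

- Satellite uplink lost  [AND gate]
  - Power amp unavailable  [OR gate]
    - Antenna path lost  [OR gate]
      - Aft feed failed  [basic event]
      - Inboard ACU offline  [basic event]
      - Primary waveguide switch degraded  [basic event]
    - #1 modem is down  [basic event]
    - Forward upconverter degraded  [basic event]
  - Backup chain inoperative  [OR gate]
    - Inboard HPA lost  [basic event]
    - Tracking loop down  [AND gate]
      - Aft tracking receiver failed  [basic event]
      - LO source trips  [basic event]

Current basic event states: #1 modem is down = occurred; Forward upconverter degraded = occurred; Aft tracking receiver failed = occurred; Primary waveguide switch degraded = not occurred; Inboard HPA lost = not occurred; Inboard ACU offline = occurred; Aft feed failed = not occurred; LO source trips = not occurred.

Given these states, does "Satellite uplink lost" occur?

Antenna path lost [OR]: Aft feed failed=not, Inboard ACU offline=occurs, Primary waveguide switch degraded=not → at least one input occurs → occurs.
Power amp unavailable [OR]: Antenna path lost=occurs, #1 modem is down=occurs, Forward upconverter degraded=occurs → at least one input occurs → occurs.
Tracking loop down [AND]: Aft tracking receiver failed=occurs, LO source trips=not → not all inputs occur → does not occur.
Backup chain inoperative [OR]: Inboard HPA lost=not, Tracking loop down=not → no input occurs → does not occur.
Satellite uplink lost [AND]: Power amp unavailable=occurs, Backup chain inoperative=not → not all inputs occur → does not occur.

No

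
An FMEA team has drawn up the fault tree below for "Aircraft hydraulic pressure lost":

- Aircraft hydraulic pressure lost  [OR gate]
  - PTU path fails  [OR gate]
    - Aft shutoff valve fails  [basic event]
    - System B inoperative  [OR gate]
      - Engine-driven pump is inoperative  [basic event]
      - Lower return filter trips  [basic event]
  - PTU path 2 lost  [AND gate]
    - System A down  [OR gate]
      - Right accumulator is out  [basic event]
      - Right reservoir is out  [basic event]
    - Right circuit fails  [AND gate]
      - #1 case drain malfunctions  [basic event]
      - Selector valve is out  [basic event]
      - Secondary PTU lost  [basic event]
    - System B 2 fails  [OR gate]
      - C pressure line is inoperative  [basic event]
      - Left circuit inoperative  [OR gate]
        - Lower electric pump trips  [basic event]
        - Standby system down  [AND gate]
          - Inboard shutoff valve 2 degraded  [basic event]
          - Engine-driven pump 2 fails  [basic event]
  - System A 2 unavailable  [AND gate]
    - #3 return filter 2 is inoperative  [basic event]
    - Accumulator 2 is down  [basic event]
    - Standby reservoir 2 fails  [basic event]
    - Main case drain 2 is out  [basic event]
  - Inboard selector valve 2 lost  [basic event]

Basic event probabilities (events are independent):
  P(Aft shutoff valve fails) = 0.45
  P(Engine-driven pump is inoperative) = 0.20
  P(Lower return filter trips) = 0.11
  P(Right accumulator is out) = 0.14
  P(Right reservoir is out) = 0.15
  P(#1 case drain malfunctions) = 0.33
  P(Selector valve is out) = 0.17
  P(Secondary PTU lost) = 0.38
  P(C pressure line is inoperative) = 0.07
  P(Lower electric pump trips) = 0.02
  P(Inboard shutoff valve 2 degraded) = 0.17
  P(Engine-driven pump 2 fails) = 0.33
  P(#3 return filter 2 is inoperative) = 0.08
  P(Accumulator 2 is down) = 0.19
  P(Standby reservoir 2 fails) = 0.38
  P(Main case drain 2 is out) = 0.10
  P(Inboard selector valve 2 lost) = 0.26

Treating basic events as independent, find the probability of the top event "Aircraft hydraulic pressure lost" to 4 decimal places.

0.7106

P(System B inoperative) [OR] = 1 − (1−0.20) × (1−0.11) = 0.288000
P(PTU path fails) [OR] = 1 − (1−0.45) × (1−0.288000) = 0.608400
P(System A down) [OR] = 1 − (1−0.14) × (1−0.15) = 0.269000
P(Right circuit fails) [AND] = 0.33 × 0.17 × 0.38 = 0.021318
P(Standby system down) [AND] = 0.17 × 0.33 = 0.056100
P(Left circuit inoperative) [OR] = 1 − (1−0.02) × (1−0.056100) = 0.074978
P(System B 2 fails) [OR] = 1 − (1−0.07) × (1−0.074978) = 0.139730
P(PTU path 2 lost) [AND] = 0.269000 × 0.021318 × 0.139730 = 0.000801
P(System A 2 unavailable) [AND] = 0.08 × 0.19 × 0.38 × 0.10 = 0.000578
P(Aircraft hydraulic pressure lost) [OR] = 1 − (1−0.608400) × (1−0.000801) × (1−0.000578) × (1−0.26) = 0.710615
Rounded to 4 decimal places: P(Aircraft hydraulic pressure lost) ≈ 0.7106.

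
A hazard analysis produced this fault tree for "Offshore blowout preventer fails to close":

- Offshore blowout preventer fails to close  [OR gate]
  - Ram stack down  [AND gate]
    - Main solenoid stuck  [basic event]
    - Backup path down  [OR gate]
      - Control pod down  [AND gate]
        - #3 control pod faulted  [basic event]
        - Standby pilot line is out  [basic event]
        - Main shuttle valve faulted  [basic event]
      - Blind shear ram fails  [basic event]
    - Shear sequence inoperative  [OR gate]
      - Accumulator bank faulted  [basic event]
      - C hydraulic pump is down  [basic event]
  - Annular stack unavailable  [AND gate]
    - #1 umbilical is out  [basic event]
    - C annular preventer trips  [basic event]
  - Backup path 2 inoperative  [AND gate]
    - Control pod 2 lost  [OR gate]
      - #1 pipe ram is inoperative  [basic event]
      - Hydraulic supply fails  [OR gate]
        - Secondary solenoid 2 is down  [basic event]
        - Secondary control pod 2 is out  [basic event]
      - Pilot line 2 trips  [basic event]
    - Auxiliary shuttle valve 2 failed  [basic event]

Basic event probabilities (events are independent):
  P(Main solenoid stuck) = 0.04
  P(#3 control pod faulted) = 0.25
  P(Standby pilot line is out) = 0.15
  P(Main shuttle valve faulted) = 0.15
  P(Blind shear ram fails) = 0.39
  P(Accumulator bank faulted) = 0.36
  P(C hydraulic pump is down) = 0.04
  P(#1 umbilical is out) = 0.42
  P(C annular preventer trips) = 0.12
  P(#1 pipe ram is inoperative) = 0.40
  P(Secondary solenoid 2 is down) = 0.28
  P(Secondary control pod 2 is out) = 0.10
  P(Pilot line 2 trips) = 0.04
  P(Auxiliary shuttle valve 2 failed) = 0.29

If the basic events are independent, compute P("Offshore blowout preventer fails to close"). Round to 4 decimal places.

0.2277

P(Control pod down) [AND] = 0.25 × 0.15 × 0.15 = 0.005625
P(Backup path down) [OR] = 1 − (1−0.005625) × (1−0.39) = 0.393431
P(Shear sequence inoperative) [OR] = 1 − (1−0.36) × (1−0.04) = 0.385600
P(Ram stack down) [AND] = 0.04 × 0.393431 × 0.385600 = 0.006068
P(Annular stack unavailable) [AND] = 0.42 × 0.12 = 0.050400
P(Hydraulic supply fails) [OR] = 1 − (1−0.28) × (1−0.10) = 0.352000
P(Control pod 2 lost) [OR] = 1 − (1−0.40) × (1−0.352000) × (1−0.04) = 0.626752
P(Backup path 2 inoperative) [AND] = 0.626752 × 0.29 = 0.181758
P(Offshore blowout preventer fails to close) [OR] = 1 − (1−0.006068) × (1−0.050400) × (1−0.181758) = 0.227712
Rounded to 4 decimal places: P(Offshore blowout preventer fails to close) ≈ 0.2277.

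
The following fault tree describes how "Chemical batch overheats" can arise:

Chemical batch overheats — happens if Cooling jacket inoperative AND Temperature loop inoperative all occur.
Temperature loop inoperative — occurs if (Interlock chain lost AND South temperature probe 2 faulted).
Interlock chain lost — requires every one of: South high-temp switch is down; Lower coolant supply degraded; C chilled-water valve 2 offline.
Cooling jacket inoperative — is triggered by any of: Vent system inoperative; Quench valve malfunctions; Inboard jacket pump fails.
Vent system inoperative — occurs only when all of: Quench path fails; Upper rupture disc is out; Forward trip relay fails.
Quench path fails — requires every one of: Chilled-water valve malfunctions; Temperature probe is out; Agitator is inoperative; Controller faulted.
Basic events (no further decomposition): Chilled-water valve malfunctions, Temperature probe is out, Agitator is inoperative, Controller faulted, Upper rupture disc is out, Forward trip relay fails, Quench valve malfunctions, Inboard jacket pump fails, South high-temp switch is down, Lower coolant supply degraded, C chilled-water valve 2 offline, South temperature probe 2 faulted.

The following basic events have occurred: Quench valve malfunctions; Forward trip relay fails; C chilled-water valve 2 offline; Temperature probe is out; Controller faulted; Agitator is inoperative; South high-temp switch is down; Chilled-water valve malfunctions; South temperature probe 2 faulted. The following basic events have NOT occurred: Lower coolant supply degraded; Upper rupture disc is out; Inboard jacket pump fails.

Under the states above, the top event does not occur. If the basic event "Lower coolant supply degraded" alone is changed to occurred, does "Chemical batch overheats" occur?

Counterfactual: set "Lower coolant supply degraded" to occurred.
Quench path fails [AND]: Chilled-water valve malfunctions=occurs, Temperature probe is out=occurs, Agitator is inoperative=occurs, Controller faulted=occurs → all inputs occur → occurs.
Vent system inoperative [AND]: Quench path fails=occurs, Upper rupture disc is out=not, Forward trip relay fails=occurs → not all inputs occur → does not occur.
Cooling jacket inoperative [OR]: Vent system inoperative=not, Quench valve malfunctions=occurs, Inboard jacket pump fails=not → at least one input occurs → occurs.
Interlock chain lost [AND]: South high-temp switch is down=occurs, Lower coolant supply degraded=occurs, C chilled-water valve 2 offline=occurs → all inputs occur → occurs.
Temperature loop inoperative [AND]: Interlock chain lost=occurs, South temperature probe 2 faulted=occurs → all inputs occur → occurs.
Chemical batch overheats [AND]: Cooling jacket inoperative=occurs, Temperature loop inoperative=occurs → all inputs occur → occurs.

Yes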